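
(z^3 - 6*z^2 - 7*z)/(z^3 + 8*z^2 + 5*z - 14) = z*(z^2 - 6*z - 7)/(z^3 + 8*z^2 + 5*z - 14)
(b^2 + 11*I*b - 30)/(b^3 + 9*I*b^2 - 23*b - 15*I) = (b + 6*I)/(b^2 + 4*I*b - 3)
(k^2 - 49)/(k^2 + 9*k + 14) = (k - 7)/(k + 2)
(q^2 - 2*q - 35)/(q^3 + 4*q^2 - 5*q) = (q - 7)/(q*(q - 1))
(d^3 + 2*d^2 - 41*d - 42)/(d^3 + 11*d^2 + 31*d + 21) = (d - 6)/(d + 3)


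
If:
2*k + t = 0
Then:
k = -t/2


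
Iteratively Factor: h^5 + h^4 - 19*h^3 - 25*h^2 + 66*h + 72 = (h - 4)*(h^4 + 5*h^3 + h^2 - 21*h - 18) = (h - 4)*(h - 2)*(h^3 + 7*h^2 + 15*h + 9) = (h - 4)*(h - 2)*(h + 1)*(h^2 + 6*h + 9) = (h - 4)*(h - 2)*(h + 1)*(h + 3)*(h + 3)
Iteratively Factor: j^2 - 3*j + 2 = (j - 2)*(j - 1)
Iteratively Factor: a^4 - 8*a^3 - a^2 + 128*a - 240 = (a + 4)*(a^3 - 12*a^2 + 47*a - 60) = (a - 3)*(a + 4)*(a^2 - 9*a + 20) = (a - 5)*(a - 3)*(a + 4)*(a - 4)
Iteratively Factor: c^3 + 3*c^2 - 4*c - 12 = (c + 3)*(c^2 - 4) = (c - 2)*(c + 3)*(c + 2)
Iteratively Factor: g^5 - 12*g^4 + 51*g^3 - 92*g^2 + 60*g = (g - 3)*(g^4 - 9*g^3 + 24*g^2 - 20*g) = g*(g - 3)*(g^3 - 9*g^2 + 24*g - 20) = g*(g - 3)*(g - 2)*(g^2 - 7*g + 10) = g*(g - 5)*(g - 3)*(g - 2)*(g - 2)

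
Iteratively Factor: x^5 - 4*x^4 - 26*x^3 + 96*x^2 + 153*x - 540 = (x - 5)*(x^4 + x^3 - 21*x^2 - 9*x + 108) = (x - 5)*(x + 3)*(x^3 - 2*x^2 - 15*x + 36) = (x - 5)*(x - 3)*(x + 3)*(x^2 + x - 12) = (x - 5)*(x - 3)^2*(x + 3)*(x + 4)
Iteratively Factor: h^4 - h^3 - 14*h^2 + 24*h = (h - 3)*(h^3 + 2*h^2 - 8*h) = (h - 3)*(h + 4)*(h^2 - 2*h) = h*(h - 3)*(h + 4)*(h - 2)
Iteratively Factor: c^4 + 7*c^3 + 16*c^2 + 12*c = (c + 3)*(c^3 + 4*c^2 + 4*c) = (c + 2)*(c + 3)*(c^2 + 2*c) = (c + 2)^2*(c + 3)*(c)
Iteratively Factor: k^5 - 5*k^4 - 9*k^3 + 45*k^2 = (k)*(k^4 - 5*k^3 - 9*k^2 + 45*k) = k^2*(k^3 - 5*k^2 - 9*k + 45) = k^2*(k + 3)*(k^2 - 8*k + 15) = k^2*(k - 5)*(k + 3)*(k - 3)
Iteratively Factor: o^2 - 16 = (o - 4)*(o + 4)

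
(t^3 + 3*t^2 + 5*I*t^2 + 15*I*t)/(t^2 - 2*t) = (t^2 + t*(3 + 5*I) + 15*I)/(t - 2)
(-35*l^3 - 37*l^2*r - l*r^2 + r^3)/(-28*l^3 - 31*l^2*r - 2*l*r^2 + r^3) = (5*l + r)/(4*l + r)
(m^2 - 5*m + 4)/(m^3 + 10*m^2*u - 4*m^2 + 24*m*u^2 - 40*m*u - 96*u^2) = (m - 1)/(m^2 + 10*m*u + 24*u^2)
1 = 1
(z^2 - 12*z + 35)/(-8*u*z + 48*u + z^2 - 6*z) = (-z^2 + 12*z - 35)/(8*u*z - 48*u - z^2 + 6*z)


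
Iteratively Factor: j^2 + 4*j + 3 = (j + 3)*(j + 1)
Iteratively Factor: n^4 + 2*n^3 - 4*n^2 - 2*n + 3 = (n + 3)*(n^3 - n^2 - n + 1) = (n - 1)*(n + 3)*(n^2 - 1) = (n - 1)^2*(n + 3)*(n + 1)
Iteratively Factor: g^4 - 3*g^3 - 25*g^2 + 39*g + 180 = (g - 4)*(g^3 + g^2 - 21*g - 45) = (g - 4)*(g + 3)*(g^2 - 2*g - 15) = (g - 4)*(g + 3)^2*(g - 5)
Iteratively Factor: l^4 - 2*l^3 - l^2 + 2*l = (l - 1)*(l^3 - l^2 - 2*l) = l*(l - 1)*(l^2 - l - 2) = l*(l - 1)*(l + 1)*(l - 2)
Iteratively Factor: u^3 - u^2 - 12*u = (u)*(u^2 - u - 12) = u*(u - 4)*(u + 3)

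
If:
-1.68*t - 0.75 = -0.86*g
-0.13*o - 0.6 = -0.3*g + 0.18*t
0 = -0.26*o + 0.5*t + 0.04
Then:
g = 5.36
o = 4.57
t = 2.30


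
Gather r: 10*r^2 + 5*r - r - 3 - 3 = 10*r^2 + 4*r - 6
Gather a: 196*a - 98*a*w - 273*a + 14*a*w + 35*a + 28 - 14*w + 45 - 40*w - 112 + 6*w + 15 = a*(-84*w - 42) - 48*w - 24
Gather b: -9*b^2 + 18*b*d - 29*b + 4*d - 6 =-9*b^2 + b*(18*d - 29) + 4*d - 6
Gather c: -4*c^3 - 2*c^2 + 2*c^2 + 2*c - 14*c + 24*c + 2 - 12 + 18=-4*c^3 + 12*c + 8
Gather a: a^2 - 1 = a^2 - 1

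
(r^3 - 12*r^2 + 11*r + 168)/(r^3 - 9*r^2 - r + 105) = (r - 8)/(r - 5)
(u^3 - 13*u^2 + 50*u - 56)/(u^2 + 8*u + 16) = (u^3 - 13*u^2 + 50*u - 56)/(u^2 + 8*u + 16)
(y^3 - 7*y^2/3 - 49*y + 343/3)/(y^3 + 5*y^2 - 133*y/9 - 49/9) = 3*(y - 7)/(3*y + 1)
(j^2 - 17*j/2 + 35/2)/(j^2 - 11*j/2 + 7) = (j - 5)/(j - 2)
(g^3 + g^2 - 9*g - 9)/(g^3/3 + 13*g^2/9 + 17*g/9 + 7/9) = 9*(g^2 - 9)/(3*g^2 + 10*g + 7)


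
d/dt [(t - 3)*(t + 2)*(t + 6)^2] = 4*t^3 + 33*t^2 + 36*t - 108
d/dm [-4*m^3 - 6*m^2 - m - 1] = -12*m^2 - 12*m - 1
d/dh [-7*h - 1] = -7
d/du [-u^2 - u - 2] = -2*u - 1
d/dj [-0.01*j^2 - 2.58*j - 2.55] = -0.02*j - 2.58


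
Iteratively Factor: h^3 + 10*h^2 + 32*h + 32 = (h + 2)*(h^2 + 8*h + 16) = (h + 2)*(h + 4)*(h + 4)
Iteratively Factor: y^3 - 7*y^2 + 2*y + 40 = (y - 5)*(y^2 - 2*y - 8) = (y - 5)*(y - 4)*(y + 2)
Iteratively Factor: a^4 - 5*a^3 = (a - 5)*(a^3) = a*(a - 5)*(a^2) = a^2*(a - 5)*(a)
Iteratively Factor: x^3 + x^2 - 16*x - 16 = (x + 1)*(x^2 - 16) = (x - 4)*(x + 1)*(x + 4)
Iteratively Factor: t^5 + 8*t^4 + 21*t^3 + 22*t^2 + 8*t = (t)*(t^4 + 8*t^3 + 21*t^2 + 22*t + 8) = t*(t + 1)*(t^3 + 7*t^2 + 14*t + 8) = t*(t + 1)^2*(t^2 + 6*t + 8) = t*(t + 1)^2*(t + 2)*(t + 4)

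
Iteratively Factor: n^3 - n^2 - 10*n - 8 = (n + 1)*(n^2 - 2*n - 8) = (n + 1)*(n + 2)*(n - 4)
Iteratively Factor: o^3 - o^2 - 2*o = (o + 1)*(o^2 - 2*o) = o*(o + 1)*(o - 2)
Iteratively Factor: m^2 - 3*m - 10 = (m - 5)*(m + 2)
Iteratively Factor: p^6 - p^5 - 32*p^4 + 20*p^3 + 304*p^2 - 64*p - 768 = (p + 3)*(p^5 - 4*p^4 - 20*p^3 + 80*p^2 + 64*p - 256) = (p - 2)*(p + 3)*(p^4 - 2*p^3 - 24*p^2 + 32*p + 128) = (p - 4)*(p - 2)*(p + 3)*(p^3 + 2*p^2 - 16*p - 32) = (p - 4)^2*(p - 2)*(p + 3)*(p^2 + 6*p + 8) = (p - 4)^2*(p - 2)*(p + 3)*(p + 4)*(p + 2)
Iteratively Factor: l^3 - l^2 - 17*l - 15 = (l + 1)*(l^2 - 2*l - 15) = (l + 1)*(l + 3)*(l - 5)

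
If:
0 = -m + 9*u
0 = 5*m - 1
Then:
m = 1/5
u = 1/45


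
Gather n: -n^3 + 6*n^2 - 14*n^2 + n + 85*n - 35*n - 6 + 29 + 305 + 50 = -n^3 - 8*n^2 + 51*n + 378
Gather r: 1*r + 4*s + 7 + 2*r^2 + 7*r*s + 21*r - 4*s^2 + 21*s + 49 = 2*r^2 + r*(7*s + 22) - 4*s^2 + 25*s + 56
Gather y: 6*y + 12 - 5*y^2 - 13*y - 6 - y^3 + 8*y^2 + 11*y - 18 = -y^3 + 3*y^2 + 4*y - 12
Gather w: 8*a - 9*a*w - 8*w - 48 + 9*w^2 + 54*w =8*a + 9*w^2 + w*(46 - 9*a) - 48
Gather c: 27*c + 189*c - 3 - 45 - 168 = 216*c - 216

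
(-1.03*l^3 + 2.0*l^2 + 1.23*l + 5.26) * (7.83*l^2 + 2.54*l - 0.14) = -8.0649*l^5 + 13.0438*l^4 + 14.8551*l^3 + 44.03*l^2 + 13.1882*l - 0.7364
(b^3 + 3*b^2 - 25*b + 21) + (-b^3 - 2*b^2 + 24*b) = b^2 - b + 21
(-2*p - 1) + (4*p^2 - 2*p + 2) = 4*p^2 - 4*p + 1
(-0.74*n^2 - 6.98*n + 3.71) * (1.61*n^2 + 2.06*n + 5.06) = -1.1914*n^4 - 12.7622*n^3 - 12.1501*n^2 - 27.6762*n + 18.7726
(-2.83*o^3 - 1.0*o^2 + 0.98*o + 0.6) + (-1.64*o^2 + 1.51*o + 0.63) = -2.83*o^3 - 2.64*o^2 + 2.49*o + 1.23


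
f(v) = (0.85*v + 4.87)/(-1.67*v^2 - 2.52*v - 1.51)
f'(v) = (0.85*v + 4.87)*(3.34*v + 2.52)/(-1.67*v^2 - 2.52*v - 1.51)^2 + 0.85/(-1.67*v^2 - 2.52*v - 1.51) = (1.4195*v^2 + 16.2658*v + 10.9889)/(2.7889*v^4 + 8.4168*v^3 + 11.3938*v^2 + 7.6104*v + 2.2801)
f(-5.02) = -0.02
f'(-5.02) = -0.04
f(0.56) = -1.55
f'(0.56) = 1.73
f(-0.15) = -4.05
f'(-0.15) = 6.27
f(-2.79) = -0.33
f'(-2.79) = -0.42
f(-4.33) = -0.05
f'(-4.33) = -0.07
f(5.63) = -0.14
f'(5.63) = 0.03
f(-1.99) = -1.02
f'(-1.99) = -1.63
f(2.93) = -0.32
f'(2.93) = 0.13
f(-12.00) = 0.03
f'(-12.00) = 0.00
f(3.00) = -0.31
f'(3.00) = 0.12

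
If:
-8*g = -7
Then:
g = 7/8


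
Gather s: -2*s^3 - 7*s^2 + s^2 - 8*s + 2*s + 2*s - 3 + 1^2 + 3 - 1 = -2*s^3 - 6*s^2 - 4*s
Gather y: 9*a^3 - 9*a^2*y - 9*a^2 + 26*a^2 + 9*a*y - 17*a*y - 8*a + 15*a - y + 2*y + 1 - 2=9*a^3 + 17*a^2 + 7*a + y*(-9*a^2 - 8*a + 1) - 1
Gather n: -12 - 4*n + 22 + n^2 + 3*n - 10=n^2 - n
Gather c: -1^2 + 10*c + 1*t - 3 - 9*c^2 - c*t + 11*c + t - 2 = -9*c^2 + c*(21 - t) + 2*t - 6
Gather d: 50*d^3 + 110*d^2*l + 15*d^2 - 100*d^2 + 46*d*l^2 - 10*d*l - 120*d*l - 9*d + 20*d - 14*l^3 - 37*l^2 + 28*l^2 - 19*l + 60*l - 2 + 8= 50*d^3 + d^2*(110*l - 85) + d*(46*l^2 - 130*l + 11) - 14*l^3 - 9*l^2 + 41*l + 6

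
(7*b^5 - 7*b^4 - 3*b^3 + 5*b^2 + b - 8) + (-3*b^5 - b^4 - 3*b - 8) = 4*b^5 - 8*b^4 - 3*b^3 + 5*b^2 - 2*b - 16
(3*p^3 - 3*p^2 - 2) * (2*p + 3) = 6*p^4 + 3*p^3 - 9*p^2 - 4*p - 6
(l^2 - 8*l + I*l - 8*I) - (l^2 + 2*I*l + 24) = -8*l - I*l - 24 - 8*I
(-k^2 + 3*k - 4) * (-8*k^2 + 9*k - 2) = 8*k^4 - 33*k^3 + 61*k^2 - 42*k + 8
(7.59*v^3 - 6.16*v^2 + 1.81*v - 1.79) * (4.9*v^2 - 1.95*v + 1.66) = 37.191*v^5 - 44.9845*v^4 + 33.4804*v^3 - 22.5261*v^2 + 6.4951*v - 2.9714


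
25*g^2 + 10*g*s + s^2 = (5*g + s)^2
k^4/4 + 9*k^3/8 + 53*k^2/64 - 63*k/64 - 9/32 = (k/4 + 1/2)*(k - 3/4)*(k + 1/4)*(k + 3)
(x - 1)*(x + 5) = x^2 + 4*x - 5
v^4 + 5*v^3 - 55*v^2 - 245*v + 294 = (v - 7)*(v - 1)*(v + 6)*(v + 7)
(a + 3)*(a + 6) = a^2 + 9*a + 18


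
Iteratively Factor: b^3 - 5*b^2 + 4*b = (b)*(b^2 - 5*b + 4) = b*(b - 1)*(b - 4)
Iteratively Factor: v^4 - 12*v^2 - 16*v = (v)*(v^3 - 12*v - 16) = v*(v + 2)*(v^2 - 2*v - 8) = v*(v + 2)^2*(v - 4)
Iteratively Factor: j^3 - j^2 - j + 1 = (j - 1)*(j^2 - 1) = (j - 1)*(j + 1)*(j - 1)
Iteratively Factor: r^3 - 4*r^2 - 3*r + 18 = (r + 2)*(r^2 - 6*r + 9) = (r - 3)*(r + 2)*(r - 3)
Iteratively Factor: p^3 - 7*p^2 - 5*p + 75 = (p + 3)*(p^2 - 10*p + 25) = (p - 5)*(p + 3)*(p - 5)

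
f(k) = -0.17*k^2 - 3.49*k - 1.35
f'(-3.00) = -2.47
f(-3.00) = 7.59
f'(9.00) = -6.55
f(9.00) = -46.53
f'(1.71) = -4.07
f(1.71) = -7.81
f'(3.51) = -4.68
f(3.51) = -15.69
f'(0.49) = -3.66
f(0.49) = -3.10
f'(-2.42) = -2.67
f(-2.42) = 6.10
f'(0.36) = -3.61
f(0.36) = -2.63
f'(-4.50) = -1.96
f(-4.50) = 10.91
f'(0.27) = -3.58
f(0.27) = -2.30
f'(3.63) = -4.72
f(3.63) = -16.26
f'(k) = -0.34*k - 3.49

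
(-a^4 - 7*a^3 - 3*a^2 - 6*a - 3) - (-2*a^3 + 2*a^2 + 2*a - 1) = -a^4 - 5*a^3 - 5*a^2 - 8*a - 2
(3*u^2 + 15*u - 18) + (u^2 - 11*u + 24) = 4*u^2 + 4*u + 6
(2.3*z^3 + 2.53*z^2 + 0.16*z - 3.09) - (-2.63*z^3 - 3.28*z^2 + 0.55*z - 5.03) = 4.93*z^3 + 5.81*z^2 - 0.39*z + 1.94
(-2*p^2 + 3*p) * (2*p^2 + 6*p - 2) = -4*p^4 - 6*p^3 + 22*p^2 - 6*p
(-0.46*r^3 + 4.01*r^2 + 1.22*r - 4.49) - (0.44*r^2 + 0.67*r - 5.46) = -0.46*r^3 + 3.57*r^2 + 0.55*r + 0.97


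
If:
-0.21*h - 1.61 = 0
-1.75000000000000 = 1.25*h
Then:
No Solution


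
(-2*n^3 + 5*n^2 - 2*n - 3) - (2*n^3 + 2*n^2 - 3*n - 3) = -4*n^3 + 3*n^2 + n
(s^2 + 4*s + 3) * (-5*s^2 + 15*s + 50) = -5*s^4 - 5*s^3 + 95*s^2 + 245*s + 150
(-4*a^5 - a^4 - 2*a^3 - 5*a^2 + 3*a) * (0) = 0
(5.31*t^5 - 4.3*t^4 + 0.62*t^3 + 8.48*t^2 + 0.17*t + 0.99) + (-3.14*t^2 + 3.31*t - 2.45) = 5.31*t^5 - 4.3*t^4 + 0.62*t^3 + 5.34*t^2 + 3.48*t - 1.46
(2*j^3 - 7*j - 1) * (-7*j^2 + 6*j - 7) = -14*j^5 + 12*j^4 + 35*j^3 - 35*j^2 + 43*j + 7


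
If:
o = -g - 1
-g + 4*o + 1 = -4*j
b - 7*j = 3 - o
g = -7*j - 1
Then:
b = 3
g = -25/39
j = -2/39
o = -14/39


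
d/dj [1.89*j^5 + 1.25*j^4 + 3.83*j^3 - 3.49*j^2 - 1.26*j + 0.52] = 9.45*j^4 + 5.0*j^3 + 11.49*j^2 - 6.98*j - 1.26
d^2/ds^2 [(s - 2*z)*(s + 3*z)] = 2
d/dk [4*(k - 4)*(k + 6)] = 8*k + 8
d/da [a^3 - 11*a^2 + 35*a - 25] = 3*a^2 - 22*a + 35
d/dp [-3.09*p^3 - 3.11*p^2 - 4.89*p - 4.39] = -9.27*p^2 - 6.22*p - 4.89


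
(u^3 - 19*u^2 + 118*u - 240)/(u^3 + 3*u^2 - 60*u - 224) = (u^2 - 11*u + 30)/(u^2 + 11*u + 28)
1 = 1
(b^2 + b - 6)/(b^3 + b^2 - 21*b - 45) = (b - 2)/(b^2 - 2*b - 15)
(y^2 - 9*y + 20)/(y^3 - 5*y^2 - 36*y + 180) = (y - 4)/(y^2 - 36)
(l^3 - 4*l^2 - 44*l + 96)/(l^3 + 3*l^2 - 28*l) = (l^3 - 4*l^2 - 44*l + 96)/(l*(l^2 + 3*l - 28))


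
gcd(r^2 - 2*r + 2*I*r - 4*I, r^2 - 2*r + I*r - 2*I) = r - 2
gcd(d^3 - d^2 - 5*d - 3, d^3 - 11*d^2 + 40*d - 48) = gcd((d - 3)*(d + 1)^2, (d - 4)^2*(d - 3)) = d - 3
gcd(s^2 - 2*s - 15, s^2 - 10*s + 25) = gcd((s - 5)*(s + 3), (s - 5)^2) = s - 5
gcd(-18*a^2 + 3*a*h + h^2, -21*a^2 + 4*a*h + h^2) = 3*a - h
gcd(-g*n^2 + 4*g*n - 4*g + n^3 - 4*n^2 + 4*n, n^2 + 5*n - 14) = n - 2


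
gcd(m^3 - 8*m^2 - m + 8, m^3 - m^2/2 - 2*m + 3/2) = m - 1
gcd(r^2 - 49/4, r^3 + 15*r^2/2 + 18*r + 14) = r + 7/2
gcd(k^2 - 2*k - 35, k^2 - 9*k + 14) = k - 7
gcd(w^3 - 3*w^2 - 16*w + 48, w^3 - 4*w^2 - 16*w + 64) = w^2 - 16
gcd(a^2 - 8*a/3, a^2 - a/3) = a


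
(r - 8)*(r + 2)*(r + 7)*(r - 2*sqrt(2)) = r^4 - 2*sqrt(2)*r^3 + r^3 - 58*r^2 - 2*sqrt(2)*r^2 - 112*r + 116*sqrt(2)*r + 224*sqrt(2)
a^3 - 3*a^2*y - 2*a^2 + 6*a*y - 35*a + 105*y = (a - 7)*(a + 5)*(a - 3*y)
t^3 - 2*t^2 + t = t*(t - 1)^2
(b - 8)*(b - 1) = b^2 - 9*b + 8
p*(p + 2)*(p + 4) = p^3 + 6*p^2 + 8*p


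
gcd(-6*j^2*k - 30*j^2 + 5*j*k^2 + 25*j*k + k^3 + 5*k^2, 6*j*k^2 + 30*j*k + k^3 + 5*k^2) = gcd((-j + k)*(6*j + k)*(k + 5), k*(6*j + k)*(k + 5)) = 6*j*k + 30*j + k^2 + 5*k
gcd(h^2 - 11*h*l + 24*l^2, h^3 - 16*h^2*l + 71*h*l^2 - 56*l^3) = h - 8*l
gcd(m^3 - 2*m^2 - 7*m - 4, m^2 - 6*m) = 1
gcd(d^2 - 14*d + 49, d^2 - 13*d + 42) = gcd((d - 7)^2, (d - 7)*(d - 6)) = d - 7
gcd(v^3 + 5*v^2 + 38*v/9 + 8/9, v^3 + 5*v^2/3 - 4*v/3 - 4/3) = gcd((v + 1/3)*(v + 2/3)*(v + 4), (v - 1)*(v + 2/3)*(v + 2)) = v + 2/3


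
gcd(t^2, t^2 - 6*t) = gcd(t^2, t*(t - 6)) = t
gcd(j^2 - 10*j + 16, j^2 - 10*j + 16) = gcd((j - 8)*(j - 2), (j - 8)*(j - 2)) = j^2 - 10*j + 16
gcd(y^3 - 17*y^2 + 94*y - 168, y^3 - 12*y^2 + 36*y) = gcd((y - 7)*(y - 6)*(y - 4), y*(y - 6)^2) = y - 6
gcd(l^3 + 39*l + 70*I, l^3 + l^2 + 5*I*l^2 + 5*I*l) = l + 5*I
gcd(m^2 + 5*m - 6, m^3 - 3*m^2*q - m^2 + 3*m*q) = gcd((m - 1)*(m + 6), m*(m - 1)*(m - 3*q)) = m - 1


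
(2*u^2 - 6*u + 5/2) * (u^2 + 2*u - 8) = 2*u^4 - 2*u^3 - 51*u^2/2 + 53*u - 20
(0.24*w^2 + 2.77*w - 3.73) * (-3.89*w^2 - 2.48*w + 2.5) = -0.9336*w^4 - 11.3705*w^3 + 8.2401*w^2 + 16.1754*w - 9.325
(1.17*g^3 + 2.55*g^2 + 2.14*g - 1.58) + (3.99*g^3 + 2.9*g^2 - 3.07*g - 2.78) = 5.16*g^3 + 5.45*g^2 - 0.93*g - 4.36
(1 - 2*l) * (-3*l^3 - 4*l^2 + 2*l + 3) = 6*l^4 + 5*l^3 - 8*l^2 - 4*l + 3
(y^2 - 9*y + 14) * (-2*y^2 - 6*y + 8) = -2*y^4 + 12*y^3 + 34*y^2 - 156*y + 112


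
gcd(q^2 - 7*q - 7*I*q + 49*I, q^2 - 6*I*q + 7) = q - 7*I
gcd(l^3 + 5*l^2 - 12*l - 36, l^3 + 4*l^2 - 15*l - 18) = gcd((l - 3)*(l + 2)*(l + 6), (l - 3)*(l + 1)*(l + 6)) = l^2 + 3*l - 18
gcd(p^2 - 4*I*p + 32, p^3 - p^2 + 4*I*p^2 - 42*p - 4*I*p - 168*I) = p + 4*I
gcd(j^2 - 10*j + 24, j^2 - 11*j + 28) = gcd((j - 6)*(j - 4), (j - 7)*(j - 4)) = j - 4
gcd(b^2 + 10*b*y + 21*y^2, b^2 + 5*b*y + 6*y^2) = b + 3*y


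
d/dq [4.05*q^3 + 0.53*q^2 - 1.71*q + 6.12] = 12.15*q^2 + 1.06*q - 1.71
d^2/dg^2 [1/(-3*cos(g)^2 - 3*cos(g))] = (4*(1 - cos(2*g))^2 - 15*cos(g) + 6*cos(2*g) + 3*cos(3*g) - 18)/(12*(cos(g) + 1)^3*cos(g)^3)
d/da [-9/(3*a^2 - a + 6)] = 9*(6*a - 1)/(3*a^2 - a + 6)^2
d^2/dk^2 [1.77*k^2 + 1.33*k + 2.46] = 3.54000000000000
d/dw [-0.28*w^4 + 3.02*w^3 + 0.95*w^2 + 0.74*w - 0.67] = -1.12*w^3 + 9.06*w^2 + 1.9*w + 0.74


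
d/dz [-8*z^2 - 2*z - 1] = -16*z - 2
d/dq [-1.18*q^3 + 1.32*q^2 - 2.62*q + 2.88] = -3.54*q^2 + 2.64*q - 2.62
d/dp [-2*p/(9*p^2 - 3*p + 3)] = 2*(3*p^2 - 1)/(3*(9*p^4 - 6*p^3 + 7*p^2 - 2*p + 1))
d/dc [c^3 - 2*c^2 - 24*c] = 3*c^2 - 4*c - 24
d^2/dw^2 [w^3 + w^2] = 6*w + 2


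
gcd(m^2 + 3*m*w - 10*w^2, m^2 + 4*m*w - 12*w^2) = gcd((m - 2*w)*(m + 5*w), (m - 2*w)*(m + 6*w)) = -m + 2*w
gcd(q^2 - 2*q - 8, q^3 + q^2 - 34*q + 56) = q - 4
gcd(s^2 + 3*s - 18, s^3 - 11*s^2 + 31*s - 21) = s - 3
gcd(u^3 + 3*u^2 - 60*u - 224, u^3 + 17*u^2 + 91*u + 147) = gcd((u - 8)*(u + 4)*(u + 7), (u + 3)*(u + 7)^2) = u + 7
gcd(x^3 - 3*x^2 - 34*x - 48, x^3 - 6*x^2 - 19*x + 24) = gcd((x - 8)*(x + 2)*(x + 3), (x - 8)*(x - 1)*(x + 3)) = x^2 - 5*x - 24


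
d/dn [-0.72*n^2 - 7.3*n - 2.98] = -1.44*n - 7.3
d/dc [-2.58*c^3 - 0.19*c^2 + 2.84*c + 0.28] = -7.74*c^2 - 0.38*c + 2.84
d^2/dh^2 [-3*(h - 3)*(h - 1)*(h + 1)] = 18 - 18*h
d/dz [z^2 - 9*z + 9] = 2*z - 9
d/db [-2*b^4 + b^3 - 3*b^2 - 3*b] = -8*b^3 + 3*b^2 - 6*b - 3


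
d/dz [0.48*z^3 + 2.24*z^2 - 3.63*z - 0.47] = 1.44*z^2 + 4.48*z - 3.63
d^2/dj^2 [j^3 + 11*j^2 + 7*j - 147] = 6*j + 22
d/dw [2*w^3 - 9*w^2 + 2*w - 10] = 6*w^2 - 18*w + 2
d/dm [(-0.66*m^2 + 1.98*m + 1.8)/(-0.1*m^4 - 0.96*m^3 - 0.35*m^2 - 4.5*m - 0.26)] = (-0.132*m^5 - 0.0395999999999999*m^4 + 4.5216*m^3 + 8.847*m^2 + 1.6032*m + 7.5852)/(0.01*m^8 + 0.192*m^7 + 0.9916*m^6 + 1.572*m^5 + 8.8145*m^4 + 3.6492*m^3 + 20.432*m^2 + 2.34*m + 0.0676)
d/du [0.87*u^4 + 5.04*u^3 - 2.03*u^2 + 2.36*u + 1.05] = 3.48*u^3 + 15.12*u^2 - 4.06*u + 2.36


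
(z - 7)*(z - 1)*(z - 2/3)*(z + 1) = z^4 - 23*z^3/3 + 11*z^2/3 + 23*z/3 - 14/3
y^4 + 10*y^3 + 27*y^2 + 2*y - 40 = (y - 1)*(y + 2)*(y + 4)*(y + 5)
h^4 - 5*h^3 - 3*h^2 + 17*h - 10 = (h - 5)*(h - 1)^2*(h + 2)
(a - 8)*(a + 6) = a^2 - 2*a - 48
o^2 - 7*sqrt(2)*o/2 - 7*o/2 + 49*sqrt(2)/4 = (o - 7/2)*(o - 7*sqrt(2)/2)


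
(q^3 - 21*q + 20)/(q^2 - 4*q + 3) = (q^2 + q - 20)/(q - 3)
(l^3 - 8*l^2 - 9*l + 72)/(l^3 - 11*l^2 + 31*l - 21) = (l^2 - 5*l - 24)/(l^2 - 8*l + 7)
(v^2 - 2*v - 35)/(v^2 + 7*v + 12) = (v^2 - 2*v - 35)/(v^2 + 7*v + 12)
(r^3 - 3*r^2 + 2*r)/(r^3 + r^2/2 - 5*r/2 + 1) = 2*r*(r - 2)/(2*r^2 + 3*r - 2)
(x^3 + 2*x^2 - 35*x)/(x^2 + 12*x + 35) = x*(x - 5)/(x + 5)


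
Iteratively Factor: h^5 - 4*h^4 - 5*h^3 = (h + 1)*(h^4 - 5*h^3) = (h - 5)*(h + 1)*(h^3) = h*(h - 5)*(h + 1)*(h^2) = h^2*(h - 5)*(h + 1)*(h)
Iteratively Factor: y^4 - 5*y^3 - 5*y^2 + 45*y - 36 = (y + 3)*(y^3 - 8*y^2 + 19*y - 12) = (y - 3)*(y + 3)*(y^2 - 5*y + 4) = (y - 4)*(y - 3)*(y + 3)*(y - 1)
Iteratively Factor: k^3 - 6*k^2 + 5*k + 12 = (k - 4)*(k^2 - 2*k - 3) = (k - 4)*(k - 3)*(k + 1)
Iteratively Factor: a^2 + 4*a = (a)*(a + 4)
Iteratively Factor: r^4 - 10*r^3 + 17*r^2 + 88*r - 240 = (r + 3)*(r^3 - 13*r^2 + 56*r - 80) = (r - 4)*(r + 3)*(r^2 - 9*r + 20) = (r - 5)*(r - 4)*(r + 3)*(r - 4)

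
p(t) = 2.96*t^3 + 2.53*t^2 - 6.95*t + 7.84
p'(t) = 8.88*t^2 + 5.06*t - 6.95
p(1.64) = 16.30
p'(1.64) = 25.23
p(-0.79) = 13.45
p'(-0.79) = -5.41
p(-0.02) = 7.98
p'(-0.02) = -7.05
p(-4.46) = -173.44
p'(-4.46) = 147.12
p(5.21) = 458.91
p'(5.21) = 260.45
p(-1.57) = 13.53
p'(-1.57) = 6.99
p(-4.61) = -196.35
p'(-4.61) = 158.44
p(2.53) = 54.39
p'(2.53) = 62.69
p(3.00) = 89.68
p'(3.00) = 88.15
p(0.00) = 7.84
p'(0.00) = -6.95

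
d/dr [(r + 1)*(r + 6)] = 2*r + 7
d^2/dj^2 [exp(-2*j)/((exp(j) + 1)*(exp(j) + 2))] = (16*exp(4*j) + 69*exp(3*j) + 105*exp(2*j) + 66*exp(j) + 16)*exp(-2*j)/(exp(6*j) + 9*exp(5*j) + 33*exp(4*j) + 63*exp(3*j) + 66*exp(2*j) + 36*exp(j) + 8)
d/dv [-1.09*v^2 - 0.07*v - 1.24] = -2.18*v - 0.07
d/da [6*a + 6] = 6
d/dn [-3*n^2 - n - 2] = -6*n - 1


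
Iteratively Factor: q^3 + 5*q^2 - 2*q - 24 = (q - 2)*(q^2 + 7*q + 12) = (q - 2)*(q + 4)*(q + 3)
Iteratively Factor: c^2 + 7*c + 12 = (c + 4)*(c + 3)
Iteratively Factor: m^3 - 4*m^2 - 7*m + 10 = (m - 5)*(m^2 + m - 2) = (m - 5)*(m - 1)*(m + 2)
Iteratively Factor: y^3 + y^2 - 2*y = (y + 2)*(y^2 - y) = y*(y + 2)*(y - 1)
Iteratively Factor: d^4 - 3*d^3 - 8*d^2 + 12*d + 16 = (d - 2)*(d^3 - d^2 - 10*d - 8) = (d - 4)*(d - 2)*(d^2 + 3*d + 2) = (d - 4)*(d - 2)*(d + 2)*(d + 1)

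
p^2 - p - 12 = (p - 4)*(p + 3)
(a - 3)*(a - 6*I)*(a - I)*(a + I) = a^4 - 3*a^3 - 6*I*a^3 + a^2 + 18*I*a^2 - 3*a - 6*I*a + 18*I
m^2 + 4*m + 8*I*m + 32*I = (m + 4)*(m + 8*I)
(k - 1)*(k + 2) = k^2 + k - 2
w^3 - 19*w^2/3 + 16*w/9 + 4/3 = (w - 6)*(w - 2/3)*(w + 1/3)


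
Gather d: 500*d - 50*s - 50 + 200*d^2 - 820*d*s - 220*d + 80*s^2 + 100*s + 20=200*d^2 + d*(280 - 820*s) + 80*s^2 + 50*s - 30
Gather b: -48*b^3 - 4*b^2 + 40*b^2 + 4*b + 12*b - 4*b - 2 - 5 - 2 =-48*b^3 + 36*b^2 + 12*b - 9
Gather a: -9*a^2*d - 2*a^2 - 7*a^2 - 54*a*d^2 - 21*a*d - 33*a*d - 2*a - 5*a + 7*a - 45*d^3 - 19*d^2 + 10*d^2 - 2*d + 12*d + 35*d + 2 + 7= a^2*(-9*d - 9) + a*(-54*d^2 - 54*d) - 45*d^3 - 9*d^2 + 45*d + 9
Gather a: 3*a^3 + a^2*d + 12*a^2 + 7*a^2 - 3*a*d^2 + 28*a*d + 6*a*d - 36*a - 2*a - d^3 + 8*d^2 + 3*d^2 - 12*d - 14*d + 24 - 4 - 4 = 3*a^3 + a^2*(d + 19) + a*(-3*d^2 + 34*d - 38) - d^3 + 11*d^2 - 26*d + 16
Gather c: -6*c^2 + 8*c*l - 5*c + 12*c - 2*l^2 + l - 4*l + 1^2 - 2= -6*c^2 + c*(8*l + 7) - 2*l^2 - 3*l - 1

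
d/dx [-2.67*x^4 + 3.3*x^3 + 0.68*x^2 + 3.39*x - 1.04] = -10.68*x^3 + 9.9*x^2 + 1.36*x + 3.39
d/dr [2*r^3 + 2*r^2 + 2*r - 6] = 6*r^2 + 4*r + 2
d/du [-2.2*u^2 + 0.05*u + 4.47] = 0.05 - 4.4*u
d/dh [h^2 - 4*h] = 2*h - 4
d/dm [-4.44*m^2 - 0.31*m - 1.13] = -8.88*m - 0.31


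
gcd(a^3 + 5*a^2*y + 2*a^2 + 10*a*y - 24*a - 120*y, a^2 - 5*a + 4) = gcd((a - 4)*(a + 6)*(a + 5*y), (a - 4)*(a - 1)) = a - 4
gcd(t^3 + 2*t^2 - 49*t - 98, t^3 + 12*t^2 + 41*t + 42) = t^2 + 9*t + 14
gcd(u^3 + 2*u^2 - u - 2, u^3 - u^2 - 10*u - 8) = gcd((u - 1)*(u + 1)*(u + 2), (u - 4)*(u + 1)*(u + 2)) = u^2 + 3*u + 2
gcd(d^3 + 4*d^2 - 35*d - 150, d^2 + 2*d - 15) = d + 5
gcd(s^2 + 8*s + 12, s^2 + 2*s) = s + 2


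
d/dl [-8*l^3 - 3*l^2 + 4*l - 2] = -24*l^2 - 6*l + 4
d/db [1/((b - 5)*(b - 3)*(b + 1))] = (-(b - 5)*(b - 3) - (b - 5)*(b + 1) - (b - 3)*(b + 1))/((b - 5)^2*(b - 3)^2*(b + 1)^2)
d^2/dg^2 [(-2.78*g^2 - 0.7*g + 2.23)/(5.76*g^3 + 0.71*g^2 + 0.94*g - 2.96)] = (-184.467456*g^6 - 139.34592*g^5 + 960.968448*g^4 - 507.06834*g^3 - 99.081798*g^2 + 228.22674*g - 39.295864)/(191.102976*g^9 + 70.668288*g^8 + 102.27168*g^7 - 271.193833*g^6 - 55.941126*g^5 - 98.754084*g^4 + 140.378008*g^3 + 10.81584*g^2 + 24.707712*g - 25.934336)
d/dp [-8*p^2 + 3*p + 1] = 3 - 16*p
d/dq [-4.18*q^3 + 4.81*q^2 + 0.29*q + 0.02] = -12.54*q^2 + 9.62*q + 0.29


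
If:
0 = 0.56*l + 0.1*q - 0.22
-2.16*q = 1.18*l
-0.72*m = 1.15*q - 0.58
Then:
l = 0.44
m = 1.19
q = -0.24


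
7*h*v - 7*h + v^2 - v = (7*h + v)*(v - 1)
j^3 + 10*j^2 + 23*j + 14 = (j + 1)*(j + 2)*(j + 7)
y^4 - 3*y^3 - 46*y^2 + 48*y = y*(y - 8)*(y - 1)*(y + 6)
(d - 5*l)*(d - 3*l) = d^2 - 8*d*l + 15*l^2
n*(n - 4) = n^2 - 4*n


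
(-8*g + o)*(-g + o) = 8*g^2 - 9*g*o + o^2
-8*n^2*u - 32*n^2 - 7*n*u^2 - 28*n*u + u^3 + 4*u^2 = (-8*n + u)*(n + u)*(u + 4)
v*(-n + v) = -n*v + v^2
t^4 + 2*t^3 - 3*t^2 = t^2*(t - 1)*(t + 3)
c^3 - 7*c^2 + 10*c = c*(c - 5)*(c - 2)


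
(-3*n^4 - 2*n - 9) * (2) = -6*n^4 - 4*n - 18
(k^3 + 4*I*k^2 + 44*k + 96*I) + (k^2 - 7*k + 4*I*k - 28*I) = k^3 + k^2 + 4*I*k^2 + 37*k + 4*I*k + 68*I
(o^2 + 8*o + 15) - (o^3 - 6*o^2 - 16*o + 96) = -o^3 + 7*o^2 + 24*o - 81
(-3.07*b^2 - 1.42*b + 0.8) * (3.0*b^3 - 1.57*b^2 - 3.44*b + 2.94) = -9.21*b^5 + 0.5599*b^4 + 15.1902*b^3 - 5.397*b^2 - 6.9268*b + 2.352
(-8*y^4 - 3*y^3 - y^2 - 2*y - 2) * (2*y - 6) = -16*y^5 + 42*y^4 + 16*y^3 + 2*y^2 + 8*y + 12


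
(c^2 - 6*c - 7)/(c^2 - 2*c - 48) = (-c^2 + 6*c + 7)/(-c^2 + 2*c + 48)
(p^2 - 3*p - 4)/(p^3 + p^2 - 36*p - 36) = (p - 4)/(p^2 - 36)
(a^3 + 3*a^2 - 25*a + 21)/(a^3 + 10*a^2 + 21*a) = (a^2 - 4*a + 3)/(a*(a + 3))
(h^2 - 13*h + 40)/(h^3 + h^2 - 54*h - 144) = (h - 5)/(h^2 + 9*h + 18)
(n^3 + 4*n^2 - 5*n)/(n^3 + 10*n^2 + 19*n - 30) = n/(n + 6)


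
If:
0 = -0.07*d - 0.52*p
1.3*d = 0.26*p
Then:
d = 0.00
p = 0.00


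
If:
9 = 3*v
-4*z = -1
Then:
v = 3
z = 1/4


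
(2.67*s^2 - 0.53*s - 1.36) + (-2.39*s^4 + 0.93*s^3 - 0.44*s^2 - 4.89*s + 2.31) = -2.39*s^4 + 0.93*s^3 + 2.23*s^2 - 5.42*s + 0.95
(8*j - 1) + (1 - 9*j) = -j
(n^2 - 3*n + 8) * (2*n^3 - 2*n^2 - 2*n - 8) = 2*n^5 - 8*n^4 + 20*n^3 - 18*n^2 + 8*n - 64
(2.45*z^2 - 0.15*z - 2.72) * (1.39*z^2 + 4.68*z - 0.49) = 3.4055*z^4 + 11.2575*z^3 - 5.6833*z^2 - 12.6561*z + 1.3328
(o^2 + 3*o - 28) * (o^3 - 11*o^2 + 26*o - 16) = o^5 - 8*o^4 - 35*o^3 + 370*o^2 - 776*o + 448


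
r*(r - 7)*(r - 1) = r^3 - 8*r^2 + 7*r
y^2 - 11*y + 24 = (y - 8)*(y - 3)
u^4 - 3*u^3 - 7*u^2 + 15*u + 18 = (u - 3)^2*(u + 1)*(u + 2)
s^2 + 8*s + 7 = (s + 1)*(s + 7)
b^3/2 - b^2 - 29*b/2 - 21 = (b/2 + 1)*(b - 7)*(b + 3)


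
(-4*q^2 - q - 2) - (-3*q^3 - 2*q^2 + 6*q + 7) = 3*q^3 - 2*q^2 - 7*q - 9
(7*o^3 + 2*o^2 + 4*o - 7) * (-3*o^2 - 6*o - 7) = -21*o^5 - 48*o^4 - 73*o^3 - 17*o^2 + 14*o + 49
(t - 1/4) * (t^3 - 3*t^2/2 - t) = t^4 - 7*t^3/4 - 5*t^2/8 + t/4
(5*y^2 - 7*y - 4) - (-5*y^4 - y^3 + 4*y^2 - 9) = 5*y^4 + y^3 + y^2 - 7*y + 5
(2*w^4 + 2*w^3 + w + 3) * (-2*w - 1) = -4*w^5 - 6*w^4 - 2*w^3 - 2*w^2 - 7*w - 3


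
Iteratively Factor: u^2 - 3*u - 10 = (u + 2)*(u - 5)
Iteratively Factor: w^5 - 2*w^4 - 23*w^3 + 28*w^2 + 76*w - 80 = (w - 1)*(w^4 - w^3 - 24*w^2 + 4*w + 80) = (w - 5)*(w - 1)*(w^3 + 4*w^2 - 4*w - 16) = (w - 5)*(w - 1)*(w + 4)*(w^2 - 4) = (w - 5)*(w - 1)*(w + 2)*(w + 4)*(w - 2)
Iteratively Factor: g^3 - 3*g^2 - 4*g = (g + 1)*(g^2 - 4*g) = (g - 4)*(g + 1)*(g)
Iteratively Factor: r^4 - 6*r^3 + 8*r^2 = (r)*(r^3 - 6*r^2 + 8*r) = r^2*(r^2 - 6*r + 8) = r^2*(r - 4)*(r - 2)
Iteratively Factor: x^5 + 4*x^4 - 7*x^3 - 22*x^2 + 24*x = (x - 1)*(x^4 + 5*x^3 - 2*x^2 - 24*x) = x*(x - 1)*(x^3 + 5*x^2 - 2*x - 24) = x*(x - 1)*(x + 3)*(x^2 + 2*x - 8) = x*(x - 1)*(x + 3)*(x + 4)*(x - 2)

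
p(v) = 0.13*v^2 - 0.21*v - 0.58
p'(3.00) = 0.57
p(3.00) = -0.04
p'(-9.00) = -2.55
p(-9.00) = 11.84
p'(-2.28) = -0.80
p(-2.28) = 0.57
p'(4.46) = 0.95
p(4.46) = 1.07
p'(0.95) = 0.04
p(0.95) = -0.66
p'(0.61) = -0.05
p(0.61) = -0.66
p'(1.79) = 0.26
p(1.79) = -0.54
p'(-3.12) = -1.02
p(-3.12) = 1.34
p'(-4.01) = -1.25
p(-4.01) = 2.35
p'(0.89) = 0.02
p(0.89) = -0.66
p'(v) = 0.26*v - 0.21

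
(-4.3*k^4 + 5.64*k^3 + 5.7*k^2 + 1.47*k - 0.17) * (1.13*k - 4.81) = -4.859*k^5 + 27.0562*k^4 - 20.6874*k^3 - 25.7559*k^2 - 7.2628*k + 0.8177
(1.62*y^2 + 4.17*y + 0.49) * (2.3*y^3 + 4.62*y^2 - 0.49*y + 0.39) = 3.726*y^5 + 17.0754*y^4 + 19.5986*y^3 + 0.8523*y^2 + 1.3862*y + 0.1911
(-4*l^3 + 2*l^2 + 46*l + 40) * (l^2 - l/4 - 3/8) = -4*l^5 + 3*l^4 + 47*l^3 + 111*l^2/4 - 109*l/4 - 15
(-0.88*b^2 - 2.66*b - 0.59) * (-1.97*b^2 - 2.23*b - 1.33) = 1.7336*b^4 + 7.2026*b^3 + 8.2645*b^2 + 4.8535*b + 0.7847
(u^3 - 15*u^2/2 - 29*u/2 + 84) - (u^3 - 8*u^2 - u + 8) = u^2/2 - 27*u/2 + 76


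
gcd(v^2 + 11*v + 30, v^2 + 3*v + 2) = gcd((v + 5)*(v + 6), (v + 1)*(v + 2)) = 1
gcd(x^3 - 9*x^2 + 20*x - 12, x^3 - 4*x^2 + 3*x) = x - 1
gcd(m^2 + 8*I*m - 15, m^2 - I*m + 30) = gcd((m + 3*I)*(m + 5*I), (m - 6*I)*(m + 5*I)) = m + 5*I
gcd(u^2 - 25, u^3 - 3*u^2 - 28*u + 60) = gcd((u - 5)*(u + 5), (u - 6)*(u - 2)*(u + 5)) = u + 5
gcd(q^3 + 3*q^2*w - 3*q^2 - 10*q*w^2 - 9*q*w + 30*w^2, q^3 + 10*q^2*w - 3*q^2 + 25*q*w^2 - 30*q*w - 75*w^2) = q^2 + 5*q*w - 3*q - 15*w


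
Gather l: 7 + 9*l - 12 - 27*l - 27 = -18*l - 32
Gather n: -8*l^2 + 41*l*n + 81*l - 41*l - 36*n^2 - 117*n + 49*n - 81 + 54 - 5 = -8*l^2 + 40*l - 36*n^2 + n*(41*l - 68) - 32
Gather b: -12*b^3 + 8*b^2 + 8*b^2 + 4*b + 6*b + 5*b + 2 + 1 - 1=-12*b^3 + 16*b^2 + 15*b + 2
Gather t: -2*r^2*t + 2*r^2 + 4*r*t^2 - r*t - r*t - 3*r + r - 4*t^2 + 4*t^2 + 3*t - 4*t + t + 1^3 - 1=2*r^2 + 4*r*t^2 - 2*r + t*(-2*r^2 - 2*r)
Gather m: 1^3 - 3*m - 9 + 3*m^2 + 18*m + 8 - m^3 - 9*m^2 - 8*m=-m^3 - 6*m^2 + 7*m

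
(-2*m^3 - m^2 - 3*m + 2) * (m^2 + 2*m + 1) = -2*m^5 - 5*m^4 - 7*m^3 - 5*m^2 + m + 2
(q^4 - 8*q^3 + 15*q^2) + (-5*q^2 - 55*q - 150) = q^4 - 8*q^3 + 10*q^2 - 55*q - 150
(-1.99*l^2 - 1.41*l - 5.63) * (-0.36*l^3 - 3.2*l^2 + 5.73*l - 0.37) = 0.7164*l^5 + 6.8756*l^4 - 4.8639*l^3 + 10.673*l^2 - 31.7382*l + 2.0831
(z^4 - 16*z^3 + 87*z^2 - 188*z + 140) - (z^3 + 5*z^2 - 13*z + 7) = z^4 - 17*z^3 + 82*z^2 - 175*z + 133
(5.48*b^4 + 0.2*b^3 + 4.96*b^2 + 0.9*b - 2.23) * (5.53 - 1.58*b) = -8.6584*b^5 + 29.9884*b^4 - 6.7308*b^3 + 26.0068*b^2 + 8.5004*b - 12.3319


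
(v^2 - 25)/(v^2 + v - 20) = (v - 5)/(v - 4)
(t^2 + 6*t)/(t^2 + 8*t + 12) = t/(t + 2)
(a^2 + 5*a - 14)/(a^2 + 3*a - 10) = (a + 7)/(a + 5)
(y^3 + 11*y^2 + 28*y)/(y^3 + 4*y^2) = (y + 7)/y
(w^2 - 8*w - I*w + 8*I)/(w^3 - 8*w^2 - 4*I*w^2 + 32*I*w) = (w - I)/(w*(w - 4*I))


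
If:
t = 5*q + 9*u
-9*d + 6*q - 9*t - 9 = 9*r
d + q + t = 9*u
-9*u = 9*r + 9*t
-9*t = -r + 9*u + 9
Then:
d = -981/925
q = 327/1850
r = 9/10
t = -267/370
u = -33/185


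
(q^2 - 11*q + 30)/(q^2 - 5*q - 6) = (q - 5)/(q + 1)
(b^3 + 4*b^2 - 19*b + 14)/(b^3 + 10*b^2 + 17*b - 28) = (b - 2)/(b + 4)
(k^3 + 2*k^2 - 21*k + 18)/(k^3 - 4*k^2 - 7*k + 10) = (k^2 + 3*k - 18)/(k^2 - 3*k - 10)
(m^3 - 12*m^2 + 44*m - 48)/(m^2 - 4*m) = m - 8 + 12/m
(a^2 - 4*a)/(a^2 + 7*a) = (a - 4)/(a + 7)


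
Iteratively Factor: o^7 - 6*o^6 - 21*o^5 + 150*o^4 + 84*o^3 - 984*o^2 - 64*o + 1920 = (o - 3)*(o^6 - 3*o^5 - 30*o^4 + 60*o^3 + 264*o^2 - 192*o - 640) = (o - 4)*(o - 3)*(o^5 + o^4 - 26*o^3 - 44*o^2 + 88*o + 160) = (o - 4)*(o - 3)*(o + 2)*(o^4 - o^3 - 24*o^2 + 4*o + 80) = (o - 4)*(o - 3)*(o - 2)*(o + 2)*(o^3 + o^2 - 22*o - 40) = (o - 5)*(o - 4)*(o - 3)*(o - 2)*(o + 2)*(o^2 + 6*o + 8) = (o - 5)*(o - 4)*(o - 3)*(o - 2)*(o + 2)*(o + 4)*(o + 2)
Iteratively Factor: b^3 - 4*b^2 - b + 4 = (b - 1)*(b^2 - 3*b - 4) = (b - 4)*(b - 1)*(b + 1)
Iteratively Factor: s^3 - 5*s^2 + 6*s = (s)*(s^2 - 5*s + 6) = s*(s - 2)*(s - 3)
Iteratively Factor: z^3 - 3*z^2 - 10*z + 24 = (z + 3)*(z^2 - 6*z + 8) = (z - 4)*(z + 3)*(z - 2)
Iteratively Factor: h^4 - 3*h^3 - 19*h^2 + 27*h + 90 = (h + 2)*(h^3 - 5*h^2 - 9*h + 45) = (h - 3)*(h + 2)*(h^2 - 2*h - 15) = (h - 3)*(h + 2)*(h + 3)*(h - 5)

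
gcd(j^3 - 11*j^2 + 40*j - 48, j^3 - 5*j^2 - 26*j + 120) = j - 4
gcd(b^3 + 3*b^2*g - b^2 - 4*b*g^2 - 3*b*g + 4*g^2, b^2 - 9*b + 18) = 1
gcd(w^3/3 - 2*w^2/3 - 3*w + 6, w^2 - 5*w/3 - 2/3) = w - 2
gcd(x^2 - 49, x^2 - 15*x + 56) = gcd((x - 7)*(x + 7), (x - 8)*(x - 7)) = x - 7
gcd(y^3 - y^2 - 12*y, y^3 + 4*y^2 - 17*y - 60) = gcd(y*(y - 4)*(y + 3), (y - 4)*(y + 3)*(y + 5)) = y^2 - y - 12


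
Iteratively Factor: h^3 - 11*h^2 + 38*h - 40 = (h - 4)*(h^2 - 7*h + 10) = (h - 4)*(h - 2)*(h - 5)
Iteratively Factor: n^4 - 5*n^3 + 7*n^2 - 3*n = (n - 1)*(n^3 - 4*n^2 + 3*n) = n*(n - 1)*(n^2 - 4*n + 3) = n*(n - 1)^2*(n - 3)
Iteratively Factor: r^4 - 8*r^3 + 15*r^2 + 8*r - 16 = (r - 4)*(r^3 - 4*r^2 - r + 4) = (r - 4)^2*(r^2 - 1) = (r - 4)^2*(r - 1)*(r + 1)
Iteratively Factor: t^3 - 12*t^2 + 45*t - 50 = (t - 2)*(t^2 - 10*t + 25) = (t - 5)*(t - 2)*(t - 5)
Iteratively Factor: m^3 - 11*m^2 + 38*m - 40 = (m - 5)*(m^2 - 6*m + 8) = (m - 5)*(m - 4)*(m - 2)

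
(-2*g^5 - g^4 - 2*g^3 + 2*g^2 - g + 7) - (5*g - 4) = -2*g^5 - g^4 - 2*g^3 + 2*g^2 - 6*g + 11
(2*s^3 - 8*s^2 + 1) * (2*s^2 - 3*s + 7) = 4*s^5 - 22*s^4 + 38*s^3 - 54*s^2 - 3*s + 7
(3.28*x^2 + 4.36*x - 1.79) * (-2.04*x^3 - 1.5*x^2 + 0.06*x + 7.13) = -6.6912*x^5 - 13.8144*x^4 - 2.6916*x^3 + 26.333*x^2 + 30.9794*x - 12.7627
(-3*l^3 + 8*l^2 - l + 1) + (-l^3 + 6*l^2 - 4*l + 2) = -4*l^3 + 14*l^2 - 5*l + 3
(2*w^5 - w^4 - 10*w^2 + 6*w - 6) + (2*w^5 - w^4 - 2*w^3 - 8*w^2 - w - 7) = 4*w^5 - 2*w^4 - 2*w^3 - 18*w^2 + 5*w - 13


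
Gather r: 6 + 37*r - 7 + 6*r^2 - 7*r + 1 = 6*r^2 + 30*r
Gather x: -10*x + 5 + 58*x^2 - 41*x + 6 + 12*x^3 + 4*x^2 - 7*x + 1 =12*x^3 + 62*x^2 - 58*x + 12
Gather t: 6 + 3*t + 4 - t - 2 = 2*t + 8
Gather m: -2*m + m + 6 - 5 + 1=2 - m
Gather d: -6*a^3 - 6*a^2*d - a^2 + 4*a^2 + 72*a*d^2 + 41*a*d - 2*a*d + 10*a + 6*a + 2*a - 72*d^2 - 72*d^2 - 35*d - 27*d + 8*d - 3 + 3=-6*a^3 + 3*a^2 + 18*a + d^2*(72*a - 144) + d*(-6*a^2 + 39*a - 54)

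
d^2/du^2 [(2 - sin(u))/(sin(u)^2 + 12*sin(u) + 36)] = (sin(u)^3 - 32*sin(u)^2 + 58*sin(u) + 36)/(sin(u) + 6)^4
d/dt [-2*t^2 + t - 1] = 1 - 4*t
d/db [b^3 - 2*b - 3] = 3*b^2 - 2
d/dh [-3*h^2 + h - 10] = 1 - 6*h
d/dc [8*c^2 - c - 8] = 16*c - 1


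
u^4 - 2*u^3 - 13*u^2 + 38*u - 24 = (u - 3)*(u - 2)*(u - 1)*(u + 4)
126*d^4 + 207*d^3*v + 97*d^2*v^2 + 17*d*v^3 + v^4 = (d + v)*(3*d + v)*(6*d + v)*(7*d + v)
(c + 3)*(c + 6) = c^2 + 9*c + 18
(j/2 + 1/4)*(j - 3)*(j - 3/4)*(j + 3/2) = j^4/2 - 7*j^3/8 - 9*j^2/4 + 27*j/32 + 27/32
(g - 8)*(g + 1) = g^2 - 7*g - 8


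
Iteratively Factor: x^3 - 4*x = (x)*(x^2 - 4) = x*(x - 2)*(x + 2)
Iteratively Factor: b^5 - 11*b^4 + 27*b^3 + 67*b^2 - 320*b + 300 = (b - 5)*(b^4 - 6*b^3 - 3*b^2 + 52*b - 60) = (b - 5)*(b - 2)*(b^3 - 4*b^2 - 11*b + 30) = (b - 5)*(b - 2)^2*(b^2 - 2*b - 15) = (b - 5)^2*(b - 2)^2*(b + 3)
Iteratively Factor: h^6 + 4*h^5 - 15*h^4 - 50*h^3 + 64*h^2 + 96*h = (h - 2)*(h^5 + 6*h^4 - 3*h^3 - 56*h^2 - 48*h) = (h - 2)*(h + 1)*(h^4 + 5*h^3 - 8*h^2 - 48*h) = (h - 3)*(h - 2)*(h + 1)*(h^3 + 8*h^2 + 16*h) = h*(h - 3)*(h - 2)*(h + 1)*(h^2 + 8*h + 16) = h*(h - 3)*(h - 2)*(h + 1)*(h + 4)*(h + 4)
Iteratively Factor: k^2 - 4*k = (k)*(k - 4)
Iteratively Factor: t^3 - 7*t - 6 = (t + 1)*(t^2 - t - 6) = (t - 3)*(t + 1)*(t + 2)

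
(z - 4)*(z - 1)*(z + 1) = z^3 - 4*z^2 - z + 4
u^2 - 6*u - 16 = (u - 8)*(u + 2)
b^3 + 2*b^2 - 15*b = b*(b - 3)*(b + 5)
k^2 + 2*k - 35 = (k - 5)*(k + 7)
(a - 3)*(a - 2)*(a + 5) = a^3 - 19*a + 30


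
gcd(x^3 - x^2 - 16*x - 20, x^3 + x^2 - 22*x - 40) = x^2 - 3*x - 10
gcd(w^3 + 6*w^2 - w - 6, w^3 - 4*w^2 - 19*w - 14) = w + 1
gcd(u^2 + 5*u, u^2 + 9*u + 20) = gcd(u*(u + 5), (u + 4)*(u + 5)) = u + 5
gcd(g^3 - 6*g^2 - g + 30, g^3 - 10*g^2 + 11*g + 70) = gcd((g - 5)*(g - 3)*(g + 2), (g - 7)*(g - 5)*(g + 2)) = g^2 - 3*g - 10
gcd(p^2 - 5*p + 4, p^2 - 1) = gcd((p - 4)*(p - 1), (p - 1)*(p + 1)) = p - 1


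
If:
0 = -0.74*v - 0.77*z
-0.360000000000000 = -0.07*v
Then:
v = 5.14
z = -4.94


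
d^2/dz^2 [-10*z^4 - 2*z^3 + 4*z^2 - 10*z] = -120*z^2 - 12*z + 8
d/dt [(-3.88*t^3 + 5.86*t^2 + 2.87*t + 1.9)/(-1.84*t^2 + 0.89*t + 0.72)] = (7.1392*t^4 - 6.9064*t^3 + 2.1154*t^2 + 15.4304*t + 0.3754)/(3.3856*t^4 - 3.2752*t^3 - 1.8575*t^2 + 1.2816*t + 0.5184)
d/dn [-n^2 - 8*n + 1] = -2*n - 8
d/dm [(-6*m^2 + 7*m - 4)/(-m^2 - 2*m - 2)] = (19*m^2 + 16*m - 22)/(m^4 + 4*m^3 + 8*m^2 + 8*m + 4)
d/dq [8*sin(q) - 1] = 8*cos(q)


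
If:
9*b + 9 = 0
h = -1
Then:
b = -1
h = -1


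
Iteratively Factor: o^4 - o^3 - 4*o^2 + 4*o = (o - 1)*(o^3 - 4*o) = (o - 2)*(o - 1)*(o^2 + 2*o) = o*(o - 2)*(o - 1)*(o + 2)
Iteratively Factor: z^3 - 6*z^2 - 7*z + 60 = (z - 4)*(z^2 - 2*z - 15) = (z - 4)*(z + 3)*(z - 5)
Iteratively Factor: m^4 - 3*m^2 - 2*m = (m)*(m^3 - 3*m - 2) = m*(m + 1)*(m^2 - m - 2) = m*(m - 2)*(m + 1)*(m + 1)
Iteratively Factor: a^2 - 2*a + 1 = (a - 1)*(a - 1)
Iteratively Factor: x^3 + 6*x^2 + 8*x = (x + 2)*(x^2 + 4*x) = x*(x + 2)*(x + 4)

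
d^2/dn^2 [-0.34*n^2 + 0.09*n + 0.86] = -0.680000000000000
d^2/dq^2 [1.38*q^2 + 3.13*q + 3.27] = 2.76000000000000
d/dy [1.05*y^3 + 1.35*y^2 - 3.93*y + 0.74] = 3.15*y^2 + 2.7*y - 3.93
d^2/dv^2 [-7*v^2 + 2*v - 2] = -14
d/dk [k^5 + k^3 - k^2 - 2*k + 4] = 5*k^4 + 3*k^2 - 2*k - 2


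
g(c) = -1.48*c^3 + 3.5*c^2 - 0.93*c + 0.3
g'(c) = -4.44*c^2 + 7.0*c - 0.93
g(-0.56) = 2.18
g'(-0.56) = -6.24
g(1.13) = 1.58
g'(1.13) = 1.31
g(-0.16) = 0.54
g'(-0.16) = -2.16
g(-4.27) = 183.31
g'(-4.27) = -111.77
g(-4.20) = 175.60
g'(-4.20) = -108.65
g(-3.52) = 111.49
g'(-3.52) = -80.58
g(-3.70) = 126.62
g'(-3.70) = -87.61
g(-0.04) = 0.34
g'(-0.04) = -1.22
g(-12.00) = 3072.90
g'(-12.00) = -724.29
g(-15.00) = 5796.75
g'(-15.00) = -1104.93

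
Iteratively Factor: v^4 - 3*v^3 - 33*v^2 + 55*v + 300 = (v + 3)*(v^3 - 6*v^2 - 15*v + 100) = (v - 5)*(v + 3)*(v^2 - v - 20) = (v - 5)^2*(v + 3)*(v + 4)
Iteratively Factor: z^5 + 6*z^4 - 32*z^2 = (z + 4)*(z^4 + 2*z^3 - 8*z^2) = z*(z + 4)*(z^3 + 2*z^2 - 8*z) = z*(z - 2)*(z + 4)*(z^2 + 4*z) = z*(z - 2)*(z + 4)^2*(z)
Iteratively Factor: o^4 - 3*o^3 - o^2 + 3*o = (o - 3)*(o^3 - o) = o*(o - 3)*(o^2 - 1) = o*(o - 3)*(o - 1)*(o + 1)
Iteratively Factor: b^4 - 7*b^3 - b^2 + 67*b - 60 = (b - 5)*(b^3 - 2*b^2 - 11*b + 12) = (b - 5)*(b - 1)*(b^2 - b - 12) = (b - 5)*(b - 1)*(b + 3)*(b - 4)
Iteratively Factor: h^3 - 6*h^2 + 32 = (h + 2)*(h^2 - 8*h + 16) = (h - 4)*(h + 2)*(h - 4)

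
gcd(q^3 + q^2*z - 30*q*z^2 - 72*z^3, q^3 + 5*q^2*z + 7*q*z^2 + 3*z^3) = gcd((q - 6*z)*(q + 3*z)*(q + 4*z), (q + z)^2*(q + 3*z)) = q + 3*z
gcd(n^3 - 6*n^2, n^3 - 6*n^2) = n^3 - 6*n^2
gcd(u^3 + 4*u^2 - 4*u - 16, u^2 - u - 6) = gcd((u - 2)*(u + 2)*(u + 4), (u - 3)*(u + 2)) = u + 2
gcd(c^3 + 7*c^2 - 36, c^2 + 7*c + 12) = c + 3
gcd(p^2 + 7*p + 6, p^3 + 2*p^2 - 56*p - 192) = p + 6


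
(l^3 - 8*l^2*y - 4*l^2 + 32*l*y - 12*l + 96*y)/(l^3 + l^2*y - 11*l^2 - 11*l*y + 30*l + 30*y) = (l^2 - 8*l*y + 2*l - 16*y)/(l^2 + l*y - 5*l - 5*y)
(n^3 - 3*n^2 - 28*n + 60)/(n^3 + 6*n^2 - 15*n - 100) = (n^2 - 8*n + 12)/(n^2 + n - 20)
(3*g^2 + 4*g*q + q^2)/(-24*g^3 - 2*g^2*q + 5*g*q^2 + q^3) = (g + q)/(-8*g^2 + 2*g*q + q^2)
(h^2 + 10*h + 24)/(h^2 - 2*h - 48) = (h + 4)/(h - 8)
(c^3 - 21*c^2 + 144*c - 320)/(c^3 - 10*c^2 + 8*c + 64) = (c^2 - 13*c + 40)/(c^2 - 2*c - 8)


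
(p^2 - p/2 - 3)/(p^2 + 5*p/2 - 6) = (2*p^2 - p - 6)/(2*p^2 + 5*p - 12)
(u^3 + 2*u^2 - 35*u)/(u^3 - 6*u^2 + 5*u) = (u + 7)/(u - 1)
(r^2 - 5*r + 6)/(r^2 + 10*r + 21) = (r^2 - 5*r + 6)/(r^2 + 10*r + 21)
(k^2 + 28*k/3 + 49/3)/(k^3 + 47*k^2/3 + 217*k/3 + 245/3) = (3*k + 7)/(3*k^2 + 26*k + 35)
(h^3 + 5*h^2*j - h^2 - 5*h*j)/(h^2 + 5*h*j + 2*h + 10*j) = h*(h - 1)/(h + 2)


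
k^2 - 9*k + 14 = (k - 7)*(k - 2)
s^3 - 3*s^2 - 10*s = s*(s - 5)*(s + 2)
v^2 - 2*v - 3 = (v - 3)*(v + 1)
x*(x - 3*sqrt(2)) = x^2 - 3*sqrt(2)*x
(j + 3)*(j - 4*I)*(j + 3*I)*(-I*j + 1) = -I*j^4 - 3*I*j^3 - 13*I*j^2 + 12*j - 39*I*j + 36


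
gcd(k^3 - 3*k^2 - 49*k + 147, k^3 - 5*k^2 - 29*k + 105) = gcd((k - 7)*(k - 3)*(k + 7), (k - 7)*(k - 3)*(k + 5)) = k^2 - 10*k + 21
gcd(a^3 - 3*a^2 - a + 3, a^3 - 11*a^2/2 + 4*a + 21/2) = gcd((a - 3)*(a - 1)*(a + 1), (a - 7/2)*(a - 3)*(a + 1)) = a^2 - 2*a - 3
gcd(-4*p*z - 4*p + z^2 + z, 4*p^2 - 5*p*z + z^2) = -4*p + z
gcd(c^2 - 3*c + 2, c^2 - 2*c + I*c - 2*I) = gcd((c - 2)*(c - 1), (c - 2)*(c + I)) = c - 2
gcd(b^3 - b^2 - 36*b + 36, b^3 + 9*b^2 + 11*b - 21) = b - 1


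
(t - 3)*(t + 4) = t^2 + t - 12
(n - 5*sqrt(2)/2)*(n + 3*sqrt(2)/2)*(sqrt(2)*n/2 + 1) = sqrt(2)*n^3/2 - 19*sqrt(2)*n/4 - 15/2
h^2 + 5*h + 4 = (h + 1)*(h + 4)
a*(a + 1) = a^2 + a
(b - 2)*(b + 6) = b^2 + 4*b - 12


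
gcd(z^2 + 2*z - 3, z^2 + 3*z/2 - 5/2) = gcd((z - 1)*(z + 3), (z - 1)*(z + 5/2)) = z - 1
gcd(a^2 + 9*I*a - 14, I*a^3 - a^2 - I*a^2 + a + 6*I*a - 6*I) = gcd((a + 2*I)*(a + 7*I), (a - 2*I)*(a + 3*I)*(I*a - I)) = 1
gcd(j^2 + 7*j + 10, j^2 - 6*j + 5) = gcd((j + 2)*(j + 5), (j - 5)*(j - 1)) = 1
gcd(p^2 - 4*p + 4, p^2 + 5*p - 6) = 1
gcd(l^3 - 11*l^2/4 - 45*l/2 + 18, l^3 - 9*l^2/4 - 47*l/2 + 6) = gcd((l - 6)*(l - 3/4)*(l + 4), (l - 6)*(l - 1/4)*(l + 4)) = l^2 - 2*l - 24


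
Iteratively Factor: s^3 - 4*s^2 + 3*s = (s - 3)*(s^2 - s) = s*(s - 3)*(s - 1)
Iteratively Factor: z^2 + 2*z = (z + 2)*(z)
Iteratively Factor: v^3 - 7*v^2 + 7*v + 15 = (v + 1)*(v^2 - 8*v + 15) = (v - 3)*(v + 1)*(v - 5)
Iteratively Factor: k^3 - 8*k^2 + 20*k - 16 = (k - 4)*(k^2 - 4*k + 4) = (k - 4)*(k - 2)*(k - 2)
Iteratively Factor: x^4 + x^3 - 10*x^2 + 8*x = (x)*(x^3 + x^2 - 10*x + 8) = x*(x + 4)*(x^2 - 3*x + 2) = x*(x - 1)*(x + 4)*(x - 2)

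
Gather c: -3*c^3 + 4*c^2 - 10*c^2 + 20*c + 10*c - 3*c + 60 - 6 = -3*c^3 - 6*c^2 + 27*c + 54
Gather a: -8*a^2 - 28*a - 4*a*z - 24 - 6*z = -8*a^2 + a*(-4*z - 28) - 6*z - 24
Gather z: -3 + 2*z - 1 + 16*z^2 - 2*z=16*z^2 - 4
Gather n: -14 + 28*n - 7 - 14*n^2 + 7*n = -14*n^2 + 35*n - 21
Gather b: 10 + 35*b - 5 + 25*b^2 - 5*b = 25*b^2 + 30*b + 5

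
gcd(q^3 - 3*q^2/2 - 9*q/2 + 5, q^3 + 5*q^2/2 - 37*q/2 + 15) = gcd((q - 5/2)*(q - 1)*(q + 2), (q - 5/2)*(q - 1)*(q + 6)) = q^2 - 7*q/2 + 5/2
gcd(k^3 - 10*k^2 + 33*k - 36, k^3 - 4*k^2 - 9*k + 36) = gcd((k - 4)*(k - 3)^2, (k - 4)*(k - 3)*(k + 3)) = k^2 - 7*k + 12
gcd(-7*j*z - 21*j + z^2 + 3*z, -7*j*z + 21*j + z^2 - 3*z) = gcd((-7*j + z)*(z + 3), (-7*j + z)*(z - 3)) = -7*j + z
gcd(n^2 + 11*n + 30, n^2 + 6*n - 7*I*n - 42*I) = n + 6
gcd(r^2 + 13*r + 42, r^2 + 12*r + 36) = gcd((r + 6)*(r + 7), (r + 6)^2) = r + 6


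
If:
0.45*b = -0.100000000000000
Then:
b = -0.22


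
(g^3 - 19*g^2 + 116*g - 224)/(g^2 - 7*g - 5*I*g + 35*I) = (g^2 - 12*g + 32)/(g - 5*I)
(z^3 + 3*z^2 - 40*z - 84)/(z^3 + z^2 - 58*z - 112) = (z - 6)/(z - 8)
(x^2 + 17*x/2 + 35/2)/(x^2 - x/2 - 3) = (2*x^2 + 17*x + 35)/(2*x^2 - x - 6)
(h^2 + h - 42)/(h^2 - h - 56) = (h - 6)/(h - 8)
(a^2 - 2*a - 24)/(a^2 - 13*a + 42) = (a + 4)/(a - 7)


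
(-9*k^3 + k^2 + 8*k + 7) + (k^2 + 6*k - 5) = -9*k^3 + 2*k^2 + 14*k + 2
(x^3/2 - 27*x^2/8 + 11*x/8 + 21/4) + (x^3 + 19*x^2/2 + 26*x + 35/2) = 3*x^3/2 + 49*x^2/8 + 219*x/8 + 91/4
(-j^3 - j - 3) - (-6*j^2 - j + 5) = -j^3 + 6*j^2 - 8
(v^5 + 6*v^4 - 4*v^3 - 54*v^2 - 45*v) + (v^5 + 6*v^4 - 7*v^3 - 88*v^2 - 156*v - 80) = 2*v^5 + 12*v^4 - 11*v^3 - 142*v^2 - 201*v - 80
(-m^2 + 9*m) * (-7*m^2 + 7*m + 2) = 7*m^4 - 70*m^3 + 61*m^2 + 18*m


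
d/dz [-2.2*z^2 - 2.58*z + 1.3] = -4.4*z - 2.58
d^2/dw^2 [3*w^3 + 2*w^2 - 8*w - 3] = 18*w + 4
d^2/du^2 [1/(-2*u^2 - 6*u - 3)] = 4*(2*u^2 + 6*u - 2*(2*u + 3)^2 + 3)/(2*u^2 + 6*u + 3)^3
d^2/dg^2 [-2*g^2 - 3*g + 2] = -4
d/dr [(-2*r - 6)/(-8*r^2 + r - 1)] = 2*(8*r^2 - r - (r + 3)*(16*r - 1) + 1)/(8*r^2 - r + 1)^2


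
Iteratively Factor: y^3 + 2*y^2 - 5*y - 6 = (y + 3)*(y^2 - y - 2) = (y + 1)*(y + 3)*(y - 2)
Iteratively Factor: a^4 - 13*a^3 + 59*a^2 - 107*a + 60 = (a - 5)*(a^3 - 8*a^2 + 19*a - 12) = (a - 5)*(a - 4)*(a^2 - 4*a + 3) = (a - 5)*(a - 4)*(a - 1)*(a - 3)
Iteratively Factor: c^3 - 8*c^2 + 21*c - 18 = (c - 2)*(c^2 - 6*c + 9) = (c - 3)*(c - 2)*(c - 3)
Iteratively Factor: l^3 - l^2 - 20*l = (l - 5)*(l^2 + 4*l) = (l - 5)*(l + 4)*(l)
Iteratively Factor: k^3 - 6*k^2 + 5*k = (k)*(k^2 - 6*k + 5) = k*(k - 1)*(k - 5)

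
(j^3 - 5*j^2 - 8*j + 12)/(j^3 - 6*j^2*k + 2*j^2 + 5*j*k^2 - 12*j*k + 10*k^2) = (j^2 - 7*j + 6)/(j^2 - 6*j*k + 5*k^2)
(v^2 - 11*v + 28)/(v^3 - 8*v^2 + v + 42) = (v - 4)/(v^2 - v - 6)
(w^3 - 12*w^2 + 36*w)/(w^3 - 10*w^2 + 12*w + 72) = w/(w + 2)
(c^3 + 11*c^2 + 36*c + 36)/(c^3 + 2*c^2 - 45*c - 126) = (c + 2)/(c - 7)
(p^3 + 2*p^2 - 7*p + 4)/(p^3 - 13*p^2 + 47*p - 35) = (p^2 + 3*p - 4)/(p^2 - 12*p + 35)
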